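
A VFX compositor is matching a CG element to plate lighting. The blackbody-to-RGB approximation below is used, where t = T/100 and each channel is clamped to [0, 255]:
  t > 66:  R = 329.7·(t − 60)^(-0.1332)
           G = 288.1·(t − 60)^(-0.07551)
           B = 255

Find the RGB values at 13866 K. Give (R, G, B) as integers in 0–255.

t = 13866/100 = 138.66; the t > 66 branch applies.
R = 329.7·(138.66 − 60)^(-0.1332) = 329.7·78.66^(-0.1332) = 329.7·0.55909 = 184.334.
G = 288.1·(138.66 − 60)^(-0.07551) = 288.1·78.66^(-0.07551) = 288.1·0.71920 = 207.202.
B = 255 by definition for t > 66.
Rounded: (184, 207, 255).

(184, 207, 255)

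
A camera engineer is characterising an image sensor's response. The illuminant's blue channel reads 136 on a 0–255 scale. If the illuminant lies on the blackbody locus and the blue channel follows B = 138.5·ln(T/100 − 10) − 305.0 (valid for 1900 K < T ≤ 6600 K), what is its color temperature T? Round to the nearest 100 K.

ln(t − 10) = (136 + 305.0) / 138.5 = 3.1841.
t − 10 = e^3.1841 = 24.146, so t = 34.146.
T = 100·t = 3415 K → 3400 K to the nearest 100 K.

3400 K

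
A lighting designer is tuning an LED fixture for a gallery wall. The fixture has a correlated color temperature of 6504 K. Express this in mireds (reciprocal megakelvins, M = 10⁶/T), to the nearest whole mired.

M = 10⁶ / 6504 = 153.752 → 154 mireds.

154 mireds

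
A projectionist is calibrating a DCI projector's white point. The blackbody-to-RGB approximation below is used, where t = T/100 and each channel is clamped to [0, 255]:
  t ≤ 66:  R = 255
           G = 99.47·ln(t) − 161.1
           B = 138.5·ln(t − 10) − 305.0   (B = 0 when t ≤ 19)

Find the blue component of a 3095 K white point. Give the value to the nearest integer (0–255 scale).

116

t = 3095/100 = 30.95; the t ≤ 66 branch applies.
B = 138.5·ln(30.95 − 10) − 305.0 = 138.5·ln 20.95 − 305.0 = 138.5·3.0421 − 305.0 = 116.336.
Rounded: 116.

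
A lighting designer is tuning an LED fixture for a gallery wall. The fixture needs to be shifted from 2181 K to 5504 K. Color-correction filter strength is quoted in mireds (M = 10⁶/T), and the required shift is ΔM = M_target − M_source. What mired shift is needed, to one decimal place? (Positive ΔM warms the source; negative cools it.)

-276.8 mireds

M_source = 10⁶/2181 = 458.505; M_target = 10⁶/5504 = 181.686.
ΔM = 181.686 − 458.505 = -276.819 → -276.8 mireds, a cooling shift.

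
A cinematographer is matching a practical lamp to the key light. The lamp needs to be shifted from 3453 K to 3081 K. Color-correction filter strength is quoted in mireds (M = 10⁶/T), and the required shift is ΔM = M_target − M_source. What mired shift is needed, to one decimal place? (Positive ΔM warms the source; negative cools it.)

M_source = 10⁶/3453 = 289.603; M_target = 10⁶/3081 = 324.570.
ΔM = 324.570 − 289.603 = 34.967 → +35.0 mireds, a warming shift.

+35.0 mireds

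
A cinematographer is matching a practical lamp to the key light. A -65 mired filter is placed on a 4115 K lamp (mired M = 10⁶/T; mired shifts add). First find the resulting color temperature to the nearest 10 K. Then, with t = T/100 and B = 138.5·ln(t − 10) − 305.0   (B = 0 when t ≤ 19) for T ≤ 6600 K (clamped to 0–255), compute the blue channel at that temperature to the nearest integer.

226

M_in = 10⁶/4115 = 243.01; M_out = 243.01 + (-65) = 178.01.
T_out = 10⁶/178.01 = 5617.6 K → 5620 K; t = 56.2.
B = 138.5·ln(56.2 − 10) − 305.0 = 138.5·ln 46.2 − 305.0 = 138.5·3.8330 − 305.0 = 225.868.
Rounded: 226.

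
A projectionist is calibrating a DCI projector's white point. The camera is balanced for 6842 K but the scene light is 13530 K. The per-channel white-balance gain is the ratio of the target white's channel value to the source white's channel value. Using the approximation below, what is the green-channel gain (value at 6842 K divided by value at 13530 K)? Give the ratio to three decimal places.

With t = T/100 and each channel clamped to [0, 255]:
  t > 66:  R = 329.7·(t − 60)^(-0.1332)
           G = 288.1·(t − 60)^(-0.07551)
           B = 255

1.180

At 13530 K (t = 135.3):
  G = 288.1·(135.3 − 60)^(-0.07551) = 288.1·75.3^(-0.07551) = 288.1·0.72158 = 207.887.
At 6842 K (t = 68.42):
  G = 288.1·(68.42 − 60)^(-0.07551) = 288.1·8.42^(-0.07551) = 288.1·0.85139 = 245.286.
Gain = 245.286 / 207.887 = 1.1799 → 1.180.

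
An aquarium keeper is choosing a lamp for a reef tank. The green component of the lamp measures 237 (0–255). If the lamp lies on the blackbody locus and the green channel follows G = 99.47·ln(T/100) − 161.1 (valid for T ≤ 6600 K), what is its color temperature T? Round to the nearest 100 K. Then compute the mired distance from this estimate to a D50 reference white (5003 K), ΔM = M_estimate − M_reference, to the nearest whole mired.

-18 mireds

ln t = (237 + 161.1) / 99.47 = 4.0022.
t = e^4.0022 = 54.719.
T = 100·t = 5472 K → 5500 K to the nearest 100 K.
M_estimate = 10⁶/5500 = 181.82; M_reference = 10⁶/5003 = 199.88.
ΔM = 181.82 − 199.88 = -18.06 → -18 mireds.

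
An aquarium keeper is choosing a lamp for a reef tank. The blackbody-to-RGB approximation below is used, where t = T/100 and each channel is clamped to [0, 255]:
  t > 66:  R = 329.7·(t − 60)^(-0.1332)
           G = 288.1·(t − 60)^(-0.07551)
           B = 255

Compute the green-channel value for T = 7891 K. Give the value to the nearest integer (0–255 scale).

231

t = 7891/100 = 78.91; the t > 66 branch applies.
G = 288.1·(78.91 − 60)^(-0.07551) = 288.1·18.91^(-0.07551) = 288.1·0.80093 = 230.749.
Rounded: 231.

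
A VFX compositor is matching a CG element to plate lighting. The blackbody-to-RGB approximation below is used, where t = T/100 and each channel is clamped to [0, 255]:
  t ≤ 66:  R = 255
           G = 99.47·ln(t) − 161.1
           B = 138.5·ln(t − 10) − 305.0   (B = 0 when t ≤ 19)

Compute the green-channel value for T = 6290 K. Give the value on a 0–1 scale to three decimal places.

0.984

t = 6290/100 = 62.9; the t ≤ 66 branch applies.
G = 99.47·ln 62.9 − 161.1 = 99.47·4.1415 − 161.1 = 250.860.
On a 0–1 scale: 250.860/255 = 0.9838 → 0.984.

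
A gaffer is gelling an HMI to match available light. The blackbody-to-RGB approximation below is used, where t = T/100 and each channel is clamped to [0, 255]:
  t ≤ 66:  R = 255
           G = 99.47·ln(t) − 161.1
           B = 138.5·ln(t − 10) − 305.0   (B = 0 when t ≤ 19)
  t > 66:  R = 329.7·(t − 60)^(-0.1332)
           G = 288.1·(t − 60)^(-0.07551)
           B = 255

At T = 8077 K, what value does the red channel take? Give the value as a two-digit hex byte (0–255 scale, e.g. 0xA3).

t = 8077/100 = 80.77; the t > 66 branch applies.
R = 329.7·(80.77 − 60)^(-0.1332) = 329.7·20.77^(-0.1332) = 329.7·0.66760 = 220.108.
Rounded: 220; in hex, 0xDC.

0xDC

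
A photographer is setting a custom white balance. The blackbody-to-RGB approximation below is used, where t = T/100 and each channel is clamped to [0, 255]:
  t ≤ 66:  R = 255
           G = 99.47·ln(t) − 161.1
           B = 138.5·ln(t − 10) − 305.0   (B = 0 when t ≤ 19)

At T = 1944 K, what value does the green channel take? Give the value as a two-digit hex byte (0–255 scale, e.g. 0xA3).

0x86

t = 1944/100 = 19.44; the t ≤ 66 branch applies.
G = 99.47·ln 19.44 − 161.1 = 99.47·2.9673 − 161.1 = 134.061.
Rounded: 134; in hex, 0x86.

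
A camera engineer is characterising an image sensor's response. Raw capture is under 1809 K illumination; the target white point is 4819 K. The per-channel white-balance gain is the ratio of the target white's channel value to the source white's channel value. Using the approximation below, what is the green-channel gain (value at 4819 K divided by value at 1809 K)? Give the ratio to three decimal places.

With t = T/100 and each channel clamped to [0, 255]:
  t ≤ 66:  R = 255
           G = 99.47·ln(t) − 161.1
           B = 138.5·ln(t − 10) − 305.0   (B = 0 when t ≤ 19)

1.768

At 1809 K (t = 18.09):
  G = 99.47·ln 18.09 − 161.1 = 99.47·2.8954 − 161.1 = 126.901.
At 4819 K (t = 48.19):
  G = 99.47·ln 48.19 − 161.1 = 99.47·3.8752 − 161.1 = 224.361.
Gain = 224.361 / 126.901 = 1.7680 → 1.768.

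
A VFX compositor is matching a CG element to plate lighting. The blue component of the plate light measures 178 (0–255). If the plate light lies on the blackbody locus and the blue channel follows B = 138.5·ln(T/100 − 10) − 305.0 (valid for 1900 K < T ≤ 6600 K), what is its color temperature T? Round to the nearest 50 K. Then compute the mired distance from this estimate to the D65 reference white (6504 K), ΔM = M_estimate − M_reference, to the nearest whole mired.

+82 mireds

ln(t − 10) = (178 + 305.0) / 138.5 = 3.4874.
t − 10 = e^3.4874 = 32.700, so t = 42.700.
T = 100·t = 4270 K → 4250 K to the nearest 50 K.
M_estimate = 10⁶/4250 = 235.29; M_reference = 10⁶/6504 = 153.75.
ΔM = 235.29 − 153.75 = 81.54 → +82 mireds.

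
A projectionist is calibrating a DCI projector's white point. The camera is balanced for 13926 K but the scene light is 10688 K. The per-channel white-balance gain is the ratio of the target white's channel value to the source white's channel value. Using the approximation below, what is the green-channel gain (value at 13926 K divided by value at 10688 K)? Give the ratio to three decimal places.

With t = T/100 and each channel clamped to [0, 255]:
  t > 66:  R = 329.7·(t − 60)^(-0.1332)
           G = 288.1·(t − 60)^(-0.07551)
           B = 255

0.961

At 10688 K (t = 106.88):
  G = 288.1·(106.88 − 60)^(-0.07551) = 288.1·46.88^(-0.07551) = 288.1·0.74787 = 215.460.
At 13926 K (t = 139.26):
  G = 288.1·(139.26 − 60)^(-0.07551) = 288.1·79.26^(-0.07551) = 288.1·0.71879 = 207.084.
Gain = 207.084 / 215.460 = 0.9611 → 0.961.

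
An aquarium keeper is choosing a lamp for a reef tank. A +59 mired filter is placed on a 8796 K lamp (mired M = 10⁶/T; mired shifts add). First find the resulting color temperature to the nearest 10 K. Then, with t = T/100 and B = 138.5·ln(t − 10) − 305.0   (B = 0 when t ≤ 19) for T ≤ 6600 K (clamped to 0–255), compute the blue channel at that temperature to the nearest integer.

231

M_in = 10⁶/8796 = 113.69; M_out = 113.69 + (+59) = 172.69.
T_out = 10⁶/172.69 = 5790.8 K → 5790 K; t = 57.9.
B = 138.5·ln(57.9 − 10) − 305.0 = 138.5·ln 47.9 − 305.0 = 138.5·3.8691 − 305.0 = 230.872.
Rounded: 231.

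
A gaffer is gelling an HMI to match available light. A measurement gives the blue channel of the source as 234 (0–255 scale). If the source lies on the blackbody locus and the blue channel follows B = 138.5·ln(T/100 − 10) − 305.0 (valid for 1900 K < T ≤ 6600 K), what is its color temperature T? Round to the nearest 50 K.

ln(t − 10) = (234 + 305.0) / 138.5 = 3.8917.
t − 10 = e^3.8917 = 48.994, so t = 58.994.
T = 100·t = 5899 K → 5900 K to the nearest 50 K.

5900 K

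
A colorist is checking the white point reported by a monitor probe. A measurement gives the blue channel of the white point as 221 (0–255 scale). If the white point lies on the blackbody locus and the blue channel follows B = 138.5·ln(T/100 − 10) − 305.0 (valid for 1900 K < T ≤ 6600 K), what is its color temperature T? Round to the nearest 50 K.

5450 K

ln(t − 10) = (221 + 305.0) / 138.5 = 3.7978.
t − 10 = e^3.7978 = 44.604, so t = 54.604.
T = 100·t = 5460 K → 5450 K to the nearest 50 K.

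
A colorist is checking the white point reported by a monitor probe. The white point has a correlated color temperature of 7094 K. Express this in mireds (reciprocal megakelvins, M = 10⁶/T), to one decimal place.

141.0 mireds

M = 10⁶ / 7094 = 140.964 → 141.0 mireds.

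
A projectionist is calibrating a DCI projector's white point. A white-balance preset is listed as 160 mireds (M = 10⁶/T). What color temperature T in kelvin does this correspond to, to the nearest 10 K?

6250 K

T = 10⁶ / 160 = 6250.00 K → 6250 K.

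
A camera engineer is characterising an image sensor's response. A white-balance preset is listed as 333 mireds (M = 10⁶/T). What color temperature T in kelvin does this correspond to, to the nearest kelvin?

T = 10⁶ / 333 = 3003.00 K → 3003 K.

3003 K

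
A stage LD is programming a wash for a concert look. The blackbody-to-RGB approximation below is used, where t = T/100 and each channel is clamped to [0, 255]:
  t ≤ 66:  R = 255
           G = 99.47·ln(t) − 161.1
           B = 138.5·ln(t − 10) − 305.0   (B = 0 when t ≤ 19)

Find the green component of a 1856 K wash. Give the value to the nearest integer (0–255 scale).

t = 1856/100 = 18.56; the t ≤ 66 branch applies.
G = 99.47·ln 18.56 − 161.1 = 99.47·2.9210 − 161.1 = 129.453.
Rounded: 129.

129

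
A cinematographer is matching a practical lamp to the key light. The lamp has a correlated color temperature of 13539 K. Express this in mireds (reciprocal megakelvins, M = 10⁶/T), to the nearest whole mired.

M = 10⁶ / 13539 = 73.861 → 74 mireds.

74 mireds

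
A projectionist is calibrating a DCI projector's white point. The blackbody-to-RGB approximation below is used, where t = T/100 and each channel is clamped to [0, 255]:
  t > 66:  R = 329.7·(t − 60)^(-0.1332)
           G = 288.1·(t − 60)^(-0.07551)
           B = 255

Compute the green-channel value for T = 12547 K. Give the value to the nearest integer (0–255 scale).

210

t = 12547/100 = 125.47; the t > 66 branch applies.
G = 288.1·(125.47 − 60)^(-0.07551) = 288.1·65.47^(-0.07551) = 288.1·0.72924 = 210.094.
Rounded: 210.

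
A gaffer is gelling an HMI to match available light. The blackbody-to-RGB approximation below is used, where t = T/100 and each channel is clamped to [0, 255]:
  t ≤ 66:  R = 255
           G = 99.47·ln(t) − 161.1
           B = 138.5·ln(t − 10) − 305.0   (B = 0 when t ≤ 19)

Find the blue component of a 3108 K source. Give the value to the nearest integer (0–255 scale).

t = 3108/100 = 31.08; the t ≤ 66 branch applies.
B = 138.5·ln(31.08 − 10) − 305.0 = 138.5·ln 21.08 − 305.0 = 138.5·3.0483 − 305.0 = 117.193.
Rounded: 117.

117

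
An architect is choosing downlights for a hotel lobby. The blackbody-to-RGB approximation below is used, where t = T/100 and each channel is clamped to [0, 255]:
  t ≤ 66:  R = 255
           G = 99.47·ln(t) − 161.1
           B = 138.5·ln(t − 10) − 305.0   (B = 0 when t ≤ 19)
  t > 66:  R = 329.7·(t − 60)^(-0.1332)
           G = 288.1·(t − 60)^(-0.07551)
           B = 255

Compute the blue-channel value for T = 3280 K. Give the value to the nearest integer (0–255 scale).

128

t = 3280/100 = 32.8; the t ≤ 66 branch applies.
B = 138.5·ln(32.8 − 10) − 305.0 = 138.5·ln 22.8 − 305.0 = 138.5·3.1268 − 305.0 = 128.056.
Rounded: 128.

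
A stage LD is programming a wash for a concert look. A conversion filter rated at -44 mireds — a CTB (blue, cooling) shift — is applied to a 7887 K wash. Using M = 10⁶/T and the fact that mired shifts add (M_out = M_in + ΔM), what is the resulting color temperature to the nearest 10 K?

12080 K

M_in = 10⁶/7887 = 126.79 mireds.
M_out = 126.79 + (-44) = 82.79 mireds.
T_out = 10⁶/82.79 = 12078.6 K → 12080 K.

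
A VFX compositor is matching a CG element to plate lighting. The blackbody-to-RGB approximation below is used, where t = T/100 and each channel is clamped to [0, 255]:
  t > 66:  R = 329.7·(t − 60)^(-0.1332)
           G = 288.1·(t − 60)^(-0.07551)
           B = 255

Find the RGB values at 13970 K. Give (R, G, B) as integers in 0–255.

t = 13970/100 = 139.7; the t > 66 branch applies.
R = 329.7·(139.7 − 60)^(-0.1332) = 329.7·79.7^(-0.1332) = 329.7·0.55812 = 184.011.
G = 288.1·(139.7 − 60)^(-0.07551) = 288.1·79.7^(-0.07551) = 288.1·0.71849 = 206.997.
B = 255 by definition for t > 66.
Rounded: (184, 207, 255).

(184, 207, 255)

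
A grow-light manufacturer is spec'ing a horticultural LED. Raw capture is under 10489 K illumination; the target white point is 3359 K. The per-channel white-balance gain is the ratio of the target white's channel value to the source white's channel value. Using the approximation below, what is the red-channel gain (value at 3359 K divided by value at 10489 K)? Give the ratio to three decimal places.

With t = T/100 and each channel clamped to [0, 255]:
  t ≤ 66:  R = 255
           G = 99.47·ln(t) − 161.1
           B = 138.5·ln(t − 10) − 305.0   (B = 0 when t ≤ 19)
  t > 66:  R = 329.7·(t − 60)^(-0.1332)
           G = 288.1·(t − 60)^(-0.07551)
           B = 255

1.284

At 10489 K (t = 104.89):
  R = 329.7·(104.89 − 60)^(-0.1332) = 329.7·44.89^(-0.1332) = 329.7·0.60247 = 198.634.
At 3359 K (t = 33.59):
  R = 255 by definition for t ≤ 66.
Gain = 255.000 / 198.634 = 1.2838 → 1.284.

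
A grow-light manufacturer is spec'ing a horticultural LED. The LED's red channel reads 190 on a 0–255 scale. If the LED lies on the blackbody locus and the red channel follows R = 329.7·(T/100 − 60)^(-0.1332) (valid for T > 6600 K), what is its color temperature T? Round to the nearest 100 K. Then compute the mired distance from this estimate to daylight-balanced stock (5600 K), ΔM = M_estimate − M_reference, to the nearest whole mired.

-97 mireds

(t − 60)^(-0.1332) = 190/329.7 = 0.57628.
t − 60 = 0.57628^(1/-0.1332) = 0.57628^(-7.508) = 62.667, so t = 122.667.
T = 100·t = 12267 K → 12300 K to the nearest 100 K.
M_estimate = 10⁶/12300 = 81.30; M_reference = 10⁶/5600 = 178.57.
ΔM = 81.30 − 178.57 = -97.27 → -97 mireds.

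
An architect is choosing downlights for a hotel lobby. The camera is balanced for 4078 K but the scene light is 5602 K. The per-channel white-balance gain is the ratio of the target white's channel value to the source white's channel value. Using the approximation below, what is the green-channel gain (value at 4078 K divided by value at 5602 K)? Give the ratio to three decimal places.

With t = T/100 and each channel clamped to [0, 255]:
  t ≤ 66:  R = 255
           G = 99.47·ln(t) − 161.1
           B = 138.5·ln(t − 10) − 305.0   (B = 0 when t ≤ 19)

0.868

At 5602 K (t = 56.02):
  G = 99.47·ln 56.02 − 161.1 = 99.47·4.0257 − 161.1 = 239.337.
At 4078 K (t = 40.78):
  G = 99.47·ln 40.78 − 161.1 = 99.47·3.7082 − 161.1 = 207.754.
Gain = 207.754 / 239.337 = 0.8680 → 0.868.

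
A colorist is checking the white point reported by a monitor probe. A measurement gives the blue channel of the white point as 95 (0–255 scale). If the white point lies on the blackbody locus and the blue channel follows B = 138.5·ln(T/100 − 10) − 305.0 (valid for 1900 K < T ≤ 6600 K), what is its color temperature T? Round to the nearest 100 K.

ln(t − 10) = (95 + 305.0) / 138.5 = 2.8881.
t − 10 = e^2.8881 = 17.959, so t = 27.959.
T = 100·t = 2796 K → 2800 K to the nearest 100 K.

2800 K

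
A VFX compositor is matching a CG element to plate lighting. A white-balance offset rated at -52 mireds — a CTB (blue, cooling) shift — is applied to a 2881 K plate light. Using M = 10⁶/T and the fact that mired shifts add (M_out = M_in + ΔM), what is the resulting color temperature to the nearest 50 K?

3400 K

M_in = 10⁶/2881 = 347.10 mireds.
M_out = 347.10 + (-52) = 295.10 mireds.
T_out = 10⁶/295.10 = 3388.7 K → 3400 K.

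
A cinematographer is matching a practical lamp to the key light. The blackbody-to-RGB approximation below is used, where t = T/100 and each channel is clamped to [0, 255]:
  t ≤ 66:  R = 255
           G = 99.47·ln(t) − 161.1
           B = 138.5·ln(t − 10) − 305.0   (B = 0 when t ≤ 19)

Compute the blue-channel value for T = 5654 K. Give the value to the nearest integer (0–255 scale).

227

t = 5654/100 = 56.54; the t ≤ 66 branch applies.
B = 138.5·ln(56.54 − 10) − 305.0 = 138.5·ln 46.54 − 305.0 = 138.5·3.8403 − 305.0 = 226.883.
Rounded: 227.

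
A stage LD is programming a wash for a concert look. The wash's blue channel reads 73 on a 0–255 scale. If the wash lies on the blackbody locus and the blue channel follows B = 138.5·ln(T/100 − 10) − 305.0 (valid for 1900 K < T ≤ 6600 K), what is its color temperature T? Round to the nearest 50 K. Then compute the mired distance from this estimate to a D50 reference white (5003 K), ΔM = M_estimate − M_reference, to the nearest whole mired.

ln(t − 10) = (73 + 305.0) / 138.5 = 2.7292.
t − 10 = e^2.7292 = 15.321, so t = 25.321.
T = 100·t = 2532 K → 2550 K to the nearest 50 K.
M_estimate = 10⁶/2550 = 392.16; M_reference = 10⁶/5003 = 199.88.
ΔM = 392.16 − 199.88 = 192.28 → +192 mireds.

+192 mireds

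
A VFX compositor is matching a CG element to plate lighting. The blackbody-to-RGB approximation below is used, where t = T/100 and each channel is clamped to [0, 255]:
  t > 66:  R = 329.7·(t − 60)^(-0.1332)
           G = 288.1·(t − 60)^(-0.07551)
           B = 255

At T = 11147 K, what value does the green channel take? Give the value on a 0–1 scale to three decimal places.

t = 11147/100 = 111.47; the t > 66 branch applies.
G = 288.1·(111.47 − 60)^(-0.07551) = 288.1·51.47^(-0.07551) = 288.1·0.74261 = 213.946.
On a 0–1 scale: 213.946/255 = 0.8390 → 0.839.

0.839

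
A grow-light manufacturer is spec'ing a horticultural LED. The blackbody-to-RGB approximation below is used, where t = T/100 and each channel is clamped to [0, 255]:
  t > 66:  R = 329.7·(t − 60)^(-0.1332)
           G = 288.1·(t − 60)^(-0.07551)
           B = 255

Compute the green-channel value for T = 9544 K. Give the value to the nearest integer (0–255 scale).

220

t = 9544/100 = 95.44; the t > 66 branch applies.
G = 288.1·(95.44 − 60)^(-0.07551) = 288.1·35.44^(-0.07551) = 288.1·0.76383 = 220.060.
Rounded: 220.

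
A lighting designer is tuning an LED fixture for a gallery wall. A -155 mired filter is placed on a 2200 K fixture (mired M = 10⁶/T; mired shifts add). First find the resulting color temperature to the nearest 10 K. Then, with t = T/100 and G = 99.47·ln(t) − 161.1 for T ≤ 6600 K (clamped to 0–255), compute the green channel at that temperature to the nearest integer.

188

M_in = 10⁶/2200 = 454.55; M_out = 454.55 + (-155) = 299.55.
T_out = 10⁶/299.55 = 3338.4 K → 3340 K; t = 33.4.
G = 99.47·ln 33.4 − 161.1 = 99.47·3.5086 − 161.1 = 187.896.
Rounded: 188.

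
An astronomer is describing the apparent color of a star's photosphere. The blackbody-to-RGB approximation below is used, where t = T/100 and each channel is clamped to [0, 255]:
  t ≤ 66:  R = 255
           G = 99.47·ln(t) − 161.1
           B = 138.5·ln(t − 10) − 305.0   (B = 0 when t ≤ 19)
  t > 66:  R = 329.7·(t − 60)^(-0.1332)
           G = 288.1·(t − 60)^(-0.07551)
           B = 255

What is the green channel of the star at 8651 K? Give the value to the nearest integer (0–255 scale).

t = 8651/100 = 86.51; the t > 66 branch applies.
G = 288.1·(86.51 − 60)^(-0.07551) = 288.1·26.51^(-0.07551) = 288.1·0.78076 = 224.937.
Rounded: 225.

225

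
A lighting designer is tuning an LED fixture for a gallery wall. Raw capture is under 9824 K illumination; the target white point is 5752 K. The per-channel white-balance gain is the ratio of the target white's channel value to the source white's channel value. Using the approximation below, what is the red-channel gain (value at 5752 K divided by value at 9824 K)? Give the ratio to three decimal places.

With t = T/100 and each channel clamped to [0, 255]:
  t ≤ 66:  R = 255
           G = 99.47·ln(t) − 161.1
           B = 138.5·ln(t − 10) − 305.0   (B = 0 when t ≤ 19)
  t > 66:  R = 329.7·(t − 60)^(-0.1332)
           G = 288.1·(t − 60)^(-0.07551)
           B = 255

1.257

At 9824 K (t = 98.24):
  R = 329.7·(98.24 − 60)^(-0.1332) = 329.7·38.24^(-0.1332) = 329.7·0.61547 = 202.921.
At 5752 K (t = 57.52):
  R = 255 by definition for t ≤ 66.
Gain = 255.000 / 202.921 = 1.2566 → 1.257.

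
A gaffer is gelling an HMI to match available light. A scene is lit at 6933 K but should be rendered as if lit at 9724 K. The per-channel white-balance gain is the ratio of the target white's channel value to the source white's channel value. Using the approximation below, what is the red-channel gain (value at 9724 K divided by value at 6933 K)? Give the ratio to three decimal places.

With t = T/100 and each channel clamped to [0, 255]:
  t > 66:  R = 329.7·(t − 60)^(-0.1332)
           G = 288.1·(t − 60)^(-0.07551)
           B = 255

At 6933 K (t = 69.33):
  R = 329.7·(69.33 − 60)^(-0.1332) = 329.7·9.33^(-0.1332) = 329.7·0.74270 = 244.867.
At 9724 K (t = 97.24):
  R = 329.7·(97.24 − 60)^(-0.1332) = 329.7·37.24^(-0.1332) = 329.7·0.61765 = 203.639.
Gain = 203.639 / 244.867 = 0.8316 → 0.832.

0.832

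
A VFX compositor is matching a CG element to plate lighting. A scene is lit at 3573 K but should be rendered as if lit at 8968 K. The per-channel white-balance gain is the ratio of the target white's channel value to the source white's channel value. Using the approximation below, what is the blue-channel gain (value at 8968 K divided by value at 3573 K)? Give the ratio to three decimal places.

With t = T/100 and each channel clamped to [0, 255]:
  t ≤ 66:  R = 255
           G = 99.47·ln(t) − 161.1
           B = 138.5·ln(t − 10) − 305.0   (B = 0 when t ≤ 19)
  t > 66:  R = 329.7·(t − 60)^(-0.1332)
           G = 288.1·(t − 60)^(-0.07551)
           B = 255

1.761

At 3573 K (t = 35.73):
  B = 138.5·ln(35.73 − 10) − 305.0 = 138.5·ln 25.73 − 305.0 = 138.5·3.2477 − 305.0 = 144.801.
At 8968 K (t = 89.68):
  B = 255 by definition for t > 66.
Gain = 255.000 / 144.801 = 1.7610 → 1.761.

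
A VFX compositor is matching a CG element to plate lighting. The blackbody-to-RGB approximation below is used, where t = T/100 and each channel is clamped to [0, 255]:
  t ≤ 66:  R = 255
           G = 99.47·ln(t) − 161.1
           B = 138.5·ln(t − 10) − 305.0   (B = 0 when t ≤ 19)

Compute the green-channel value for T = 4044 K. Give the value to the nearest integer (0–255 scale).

207

t = 4044/100 = 40.44; the t ≤ 66 branch applies.
G = 99.47·ln 40.44 − 161.1 = 99.47·3.6998 − 161.1 = 206.921.
Rounded: 207.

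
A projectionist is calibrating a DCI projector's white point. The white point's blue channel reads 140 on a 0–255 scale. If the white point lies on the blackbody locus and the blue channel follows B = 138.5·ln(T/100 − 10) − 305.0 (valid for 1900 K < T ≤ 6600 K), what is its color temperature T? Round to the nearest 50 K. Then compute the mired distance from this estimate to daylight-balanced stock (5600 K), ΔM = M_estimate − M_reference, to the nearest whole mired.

+107 mireds

ln(t − 10) = (140 + 305.0) / 138.5 = 3.2130.
t − 10 = e^3.2130 = 24.853, so t = 34.853.
T = 100·t = 3485 K → 3500 K to the nearest 50 K.
M_estimate = 10⁶/3500 = 285.71; M_reference = 10⁶/5600 = 178.57.
ΔM = 285.71 − 178.57 = 107.14 → +107 mireds.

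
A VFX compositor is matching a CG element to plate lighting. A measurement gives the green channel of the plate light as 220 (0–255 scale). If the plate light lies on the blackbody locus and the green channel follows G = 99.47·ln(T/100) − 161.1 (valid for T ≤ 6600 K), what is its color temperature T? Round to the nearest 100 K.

ln t = (220 + 161.1) / 99.47 = 3.8313.
t = e^3.8313 = 46.123.
T = 100·t = 4612 K → 4600 K to the nearest 100 K.

4600 K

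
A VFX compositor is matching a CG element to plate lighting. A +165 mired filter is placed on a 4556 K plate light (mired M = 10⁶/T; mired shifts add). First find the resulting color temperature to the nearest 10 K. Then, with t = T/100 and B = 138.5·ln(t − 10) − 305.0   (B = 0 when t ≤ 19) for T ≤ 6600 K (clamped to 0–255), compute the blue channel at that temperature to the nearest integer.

79

M_in = 10⁶/4556 = 219.49; M_out = 219.49 + (+165) = 384.49.
T_out = 10⁶/384.49 = 2600.8 K → 2600 K; t = 26.
B = 138.5·ln(26 − 10) − 305.0 = 138.5·ln 16 − 305.0 = 138.5·2.7726 − 305.0 = 79.004.
Rounded: 79.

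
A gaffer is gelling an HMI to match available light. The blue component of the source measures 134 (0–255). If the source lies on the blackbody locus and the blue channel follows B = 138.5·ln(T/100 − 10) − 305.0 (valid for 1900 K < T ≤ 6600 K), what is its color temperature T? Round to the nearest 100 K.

ln(t − 10) = (134 + 305.0) / 138.5 = 3.1697.
t − 10 = e^3.1697 = 23.800, so t = 33.800.
T = 100·t = 3380 K → 3400 K to the nearest 100 K.

3400 K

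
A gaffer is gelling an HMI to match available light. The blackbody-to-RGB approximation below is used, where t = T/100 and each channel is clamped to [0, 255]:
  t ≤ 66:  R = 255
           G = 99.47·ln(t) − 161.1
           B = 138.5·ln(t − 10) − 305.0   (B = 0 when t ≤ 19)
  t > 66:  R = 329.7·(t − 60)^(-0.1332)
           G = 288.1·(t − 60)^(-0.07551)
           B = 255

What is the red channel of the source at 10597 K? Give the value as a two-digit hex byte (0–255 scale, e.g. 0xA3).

0xC6

t = 10597/100 = 105.97; the t > 66 branch applies.
R = 329.7·(105.97 − 60)^(-0.1332) = 329.7·45.97^(-0.1332) = 329.7·0.60056 = 198.006.
Rounded: 198; in hex, 0xC6.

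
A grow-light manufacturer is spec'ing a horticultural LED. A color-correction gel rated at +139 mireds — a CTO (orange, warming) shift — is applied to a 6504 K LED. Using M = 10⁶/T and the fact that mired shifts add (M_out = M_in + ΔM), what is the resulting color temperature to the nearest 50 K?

M_in = 10⁶/6504 = 153.75 mireds.
M_out = 153.75 + (+139) = 292.75 mireds.
T_out = 10⁶/292.75 = 3415.9 K → 3400 K.

3400 K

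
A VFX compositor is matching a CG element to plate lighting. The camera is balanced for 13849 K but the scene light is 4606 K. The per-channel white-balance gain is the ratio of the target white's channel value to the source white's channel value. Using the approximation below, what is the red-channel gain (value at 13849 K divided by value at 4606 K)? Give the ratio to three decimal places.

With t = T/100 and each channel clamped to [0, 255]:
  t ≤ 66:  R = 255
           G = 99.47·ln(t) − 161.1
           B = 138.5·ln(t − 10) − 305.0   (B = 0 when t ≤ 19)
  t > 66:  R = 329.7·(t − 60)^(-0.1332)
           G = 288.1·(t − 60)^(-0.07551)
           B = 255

0.723

At 4606 K (t = 46.06):
  R = 255 by definition for t ≤ 66.
At 13849 K (t = 138.49):
  R = 329.7·(138.49 − 60)^(-0.1332) = 329.7·78.49^(-0.1332) = 329.7·0.55926 = 184.387.
Gain = 184.387 / 255.000 = 0.7231 → 0.723.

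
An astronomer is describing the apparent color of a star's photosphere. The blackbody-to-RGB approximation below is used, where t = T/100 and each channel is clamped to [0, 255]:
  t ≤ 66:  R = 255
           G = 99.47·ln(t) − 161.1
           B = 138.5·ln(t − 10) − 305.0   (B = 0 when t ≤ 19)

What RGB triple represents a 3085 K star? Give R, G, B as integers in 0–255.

R=255, G=180, B=116

t = 3085/100 = 30.85; the t ≤ 66 branch applies.
R = 255 by definition for t ≤ 66.
G = 99.47·ln 30.85 − 161.1 = 99.47·3.4291 − 161.1 = 179.996.
B = 138.5·ln(30.85 − 10) − 305.0 = 138.5·ln 20.85 − 305.0 = 138.5·3.0374 − 305.0 = 115.674.
Rounded: (255, 180, 116).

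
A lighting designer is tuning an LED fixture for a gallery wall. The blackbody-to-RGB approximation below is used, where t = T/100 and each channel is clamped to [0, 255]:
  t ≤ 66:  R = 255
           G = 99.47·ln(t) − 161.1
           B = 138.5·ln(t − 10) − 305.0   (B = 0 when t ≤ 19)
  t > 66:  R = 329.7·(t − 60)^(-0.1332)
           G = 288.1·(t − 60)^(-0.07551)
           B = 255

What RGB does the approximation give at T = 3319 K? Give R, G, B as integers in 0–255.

R=255, G=187, B=130

t = 3319/100 = 33.19; the t ≤ 66 branch applies.
R = 255 by definition for t ≤ 66.
G = 99.47·ln 33.19 − 161.1 = 99.47·3.5022 − 161.1 = 187.269.
B = 138.5·ln(33.19 − 10) − 305.0 = 138.5·ln 23.19 − 305.0 = 138.5·3.1437 − 305.0 = 130.405.
Rounded: (255, 187, 130).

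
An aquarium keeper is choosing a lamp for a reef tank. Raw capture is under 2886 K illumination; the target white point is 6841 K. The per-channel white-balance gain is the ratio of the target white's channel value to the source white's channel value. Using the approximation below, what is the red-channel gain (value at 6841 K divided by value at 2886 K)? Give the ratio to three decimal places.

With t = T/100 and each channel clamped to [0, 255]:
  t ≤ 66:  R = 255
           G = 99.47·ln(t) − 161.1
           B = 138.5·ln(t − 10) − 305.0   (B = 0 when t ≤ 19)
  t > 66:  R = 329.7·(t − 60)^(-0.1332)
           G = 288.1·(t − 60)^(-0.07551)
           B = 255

0.974

At 2886 K (t = 28.86):
  R = 255 by definition for t ≤ 66.
At 6841 K (t = 68.41):
  R = 329.7·(68.41 − 60)^(-0.1332) = 329.7·8.41^(-0.1332) = 329.7·0.75304 = 248.277.
Gain = 248.277 / 255.000 = 0.9736 → 0.974.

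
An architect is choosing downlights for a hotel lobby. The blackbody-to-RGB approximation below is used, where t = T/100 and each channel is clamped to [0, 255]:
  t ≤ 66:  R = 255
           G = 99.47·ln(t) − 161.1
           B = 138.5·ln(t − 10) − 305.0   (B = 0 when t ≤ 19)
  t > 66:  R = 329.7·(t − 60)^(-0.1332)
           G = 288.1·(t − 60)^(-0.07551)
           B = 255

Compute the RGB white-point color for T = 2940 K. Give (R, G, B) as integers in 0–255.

(255, 175, 106)

t = 2940/100 = 29.4; the t ≤ 66 branch applies.
R = 255 by definition for t ≤ 66.
G = 99.47·ln 29.4 − 161.1 = 99.47·3.3810 − 161.1 = 175.208.
B = 138.5·ln(29.4 − 10) − 305.0 = 138.5·ln 19.4 − 305.0 = 138.5·2.9653 − 305.0 = 105.690.
Rounded: (255, 175, 106).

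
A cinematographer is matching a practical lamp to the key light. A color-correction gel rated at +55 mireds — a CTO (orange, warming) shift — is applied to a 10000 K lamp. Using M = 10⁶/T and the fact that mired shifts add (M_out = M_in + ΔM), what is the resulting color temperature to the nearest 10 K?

M_in = 10⁶/10000 = 100.00 mireds.
M_out = 100.00 + (+55) = 155.00 mireds.
T_out = 10⁶/155.00 = 6451.6 K → 6450 K.

6450 K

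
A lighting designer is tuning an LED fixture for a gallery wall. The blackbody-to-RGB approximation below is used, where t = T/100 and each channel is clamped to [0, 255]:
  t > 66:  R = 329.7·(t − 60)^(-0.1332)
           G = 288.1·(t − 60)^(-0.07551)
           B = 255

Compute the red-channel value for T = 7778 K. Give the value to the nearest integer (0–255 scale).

225

t = 7778/100 = 77.78; the t > 66 branch applies.
R = 329.7·(77.78 − 60)^(-0.1332) = 329.7·17.78^(-0.1332) = 329.7·0.68157 = 224.713.
Rounded: 225.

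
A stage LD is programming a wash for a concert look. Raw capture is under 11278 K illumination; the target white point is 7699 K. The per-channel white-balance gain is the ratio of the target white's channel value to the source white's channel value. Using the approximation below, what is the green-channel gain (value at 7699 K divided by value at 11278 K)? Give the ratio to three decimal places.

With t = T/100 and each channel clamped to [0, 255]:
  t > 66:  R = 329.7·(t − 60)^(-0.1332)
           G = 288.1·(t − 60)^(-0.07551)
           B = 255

At 11278 K (t = 112.78):
  G = 288.1·(112.78 − 60)^(-0.07551) = 288.1·52.78^(-0.07551) = 288.1·0.74120 = 213.540.
At 7699 K (t = 76.99):
  G = 288.1·(76.99 − 60)^(-0.07551) = 288.1·16.99^(-0.07551) = 288.1·0.80744 = 232.622.
Gain = 232.622 / 213.540 = 1.0894 → 1.089.

1.089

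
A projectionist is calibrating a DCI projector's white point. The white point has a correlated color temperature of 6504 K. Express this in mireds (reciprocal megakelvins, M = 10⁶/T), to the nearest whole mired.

154 mireds

M = 10⁶ / 6504 = 153.752 → 154 mireds.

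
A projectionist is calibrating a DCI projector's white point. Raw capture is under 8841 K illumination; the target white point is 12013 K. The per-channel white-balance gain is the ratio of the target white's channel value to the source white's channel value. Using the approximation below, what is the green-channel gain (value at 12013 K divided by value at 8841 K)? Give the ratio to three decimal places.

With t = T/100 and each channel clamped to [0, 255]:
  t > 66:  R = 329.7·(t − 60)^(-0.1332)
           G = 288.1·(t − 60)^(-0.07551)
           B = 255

0.945

At 8841 K (t = 88.41):
  G = 288.1·(88.41 − 60)^(-0.07551) = 288.1·28.41^(-0.07551) = 288.1·0.77669 = 223.765.
At 12013 K (t = 120.13):
  G = 288.1·(120.13 − 60)^(-0.07551) = 288.1·60.13^(-0.07551) = 288.1·0.73394 = 211.448.
Gain = 211.448 / 223.765 = 0.9450 → 0.945.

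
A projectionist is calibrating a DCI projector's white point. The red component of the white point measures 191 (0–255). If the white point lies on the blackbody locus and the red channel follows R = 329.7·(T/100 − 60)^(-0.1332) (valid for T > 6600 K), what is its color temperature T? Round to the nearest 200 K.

12000 K

(t − 60)^(-0.1332) = 191/329.7 = 0.57931.
t − 60 = 0.57931^(1/-0.1332) = 0.57931^(-7.508) = 60.245, so t = 120.245.
T = 100·t = 12025 K → 12000 K to the nearest 200 K.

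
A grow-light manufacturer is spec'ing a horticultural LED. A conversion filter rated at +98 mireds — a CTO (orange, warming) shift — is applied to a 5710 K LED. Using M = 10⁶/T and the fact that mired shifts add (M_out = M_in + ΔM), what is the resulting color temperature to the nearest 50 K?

M_in = 10⁶/5710 = 175.13 mireds.
M_out = 175.13 + (+98) = 273.13 mireds.
T_out = 10⁶/273.13 = 3661.2 K → 3650 K.

3650 K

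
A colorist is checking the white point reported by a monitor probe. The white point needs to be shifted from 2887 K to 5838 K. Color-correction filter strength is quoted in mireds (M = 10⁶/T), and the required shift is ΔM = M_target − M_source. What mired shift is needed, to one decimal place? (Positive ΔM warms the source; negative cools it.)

-175.1 mireds

M_source = 10⁶/2887 = 346.380; M_target = 10⁶/5838 = 171.292.
ΔM = 171.292 − 346.380 = -175.089 → -175.1 mireds, a cooling shift.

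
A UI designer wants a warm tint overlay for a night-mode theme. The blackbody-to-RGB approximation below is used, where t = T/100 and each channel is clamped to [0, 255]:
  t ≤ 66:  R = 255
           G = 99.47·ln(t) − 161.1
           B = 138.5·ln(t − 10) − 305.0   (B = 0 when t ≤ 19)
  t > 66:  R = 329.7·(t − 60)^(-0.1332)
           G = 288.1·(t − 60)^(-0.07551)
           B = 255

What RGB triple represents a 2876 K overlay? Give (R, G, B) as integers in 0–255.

t = 2876/100 = 28.76; the t ≤ 66 branch applies.
R = 255 by definition for t ≤ 66.
G = 99.47·ln 28.76 − 161.1 = 99.47·3.3590 − 161.1 = 173.018.
B = 138.5·ln(28.76 − 10) − 305.0 = 138.5·ln 18.76 − 305.0 = 138.5·2.9317 − 305.0 = 101.044.
Rounded: (255, 173, 101).

(255, 173, 101)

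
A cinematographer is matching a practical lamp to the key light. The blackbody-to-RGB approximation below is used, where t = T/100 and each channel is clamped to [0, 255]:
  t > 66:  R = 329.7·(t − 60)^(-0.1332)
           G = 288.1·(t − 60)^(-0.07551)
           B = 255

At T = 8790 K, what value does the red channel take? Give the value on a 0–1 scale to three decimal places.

t = 8790/100 = 87.9; the t > 66 branch applies.
R = 329.7·(87.9 − 60)^(-0.1332) = 329.7·27.9^(-0.1332) = 329.7·0.64187 = 211.624.
On a 0–1 scale: 211.624/255 = 0.8299 → 0.830.

0.830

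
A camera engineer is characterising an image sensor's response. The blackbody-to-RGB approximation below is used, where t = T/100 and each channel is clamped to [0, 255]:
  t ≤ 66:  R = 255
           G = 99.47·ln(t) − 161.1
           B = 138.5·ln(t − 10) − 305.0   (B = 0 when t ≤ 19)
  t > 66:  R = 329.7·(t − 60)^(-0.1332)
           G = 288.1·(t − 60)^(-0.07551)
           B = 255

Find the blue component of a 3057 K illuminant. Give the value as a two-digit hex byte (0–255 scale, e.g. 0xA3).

t = 3057/100 = 30.57; the t ≤ 66 branch applies.
B = 138.5·ln(30.57 − 10) − 305.0 = 138.5·ln 20.57 − 305.0 = 138.5·3.0238 − 305.0 = 113.801.
Rounded: 114; in hex, 0x72.

0x72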